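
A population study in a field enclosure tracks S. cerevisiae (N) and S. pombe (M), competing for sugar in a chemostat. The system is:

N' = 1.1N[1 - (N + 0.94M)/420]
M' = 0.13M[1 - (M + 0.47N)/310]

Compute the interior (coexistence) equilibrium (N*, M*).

Setting both brackets to zero gives the nullclines N + 0.94M = 420 and 0.47N + M = 310.
Substituting M = 310 - 0.47N into the first: N(1 - 0.94·0.47) = 420 - 0.94·310.
So N* = 129/0.558 = 230, and then M* = 310 - 0.47·230 = 202.

N* ≈ 230, M* ≈ 202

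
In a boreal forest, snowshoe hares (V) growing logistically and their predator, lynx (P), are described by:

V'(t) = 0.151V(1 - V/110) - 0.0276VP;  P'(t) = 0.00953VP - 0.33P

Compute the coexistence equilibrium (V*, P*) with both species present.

From dP/dt = 0 with P > 0: 0.00953V* = 0.33, so V* = 34.6.
Substitute into dV/dt = 0: 0.151(1 - 34.6/110) = 0.0276P*.
The bracket is 0.685, giving P* = 0.103/0.0276 = 3.75.

V* ≈ 34.6, P* ≈ 3.75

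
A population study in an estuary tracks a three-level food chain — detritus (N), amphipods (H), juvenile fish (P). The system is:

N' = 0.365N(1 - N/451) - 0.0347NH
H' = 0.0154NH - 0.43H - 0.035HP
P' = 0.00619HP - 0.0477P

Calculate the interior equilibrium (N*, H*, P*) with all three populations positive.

N* ≈ 121, H* ≈ 7.71, P* ≈ 40.8

From dP/dt = 0: 0.00619H* = 0.0477, so H* = 7.71.
From dN/dt = 0: 0.365(1 - N*/451) = 0.0347·7.71, giving N* = 451·(1 - 0.733) = 121.
From dH/dt = 0: 0.0154·121 - 0.43 = 0.035P*, so P* = 1.43/0.035 = 40.8.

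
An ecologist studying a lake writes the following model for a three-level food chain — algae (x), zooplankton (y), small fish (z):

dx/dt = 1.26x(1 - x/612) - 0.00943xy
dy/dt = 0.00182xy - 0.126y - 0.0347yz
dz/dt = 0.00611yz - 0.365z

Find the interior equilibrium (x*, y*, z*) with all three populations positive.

x* ≈ 338, y* ≈ 59.7, z* ≈ 14.1

From dz/dt = 0: 0.00611y* = 0.365, so y* = 59.7.
From dx/dt = 0: 1.26(1 - x*/612) = 0.00943·59.7, giving x* = 612·(1 - 0.447) = 338.
From dy/dt = 0: 0.00182·338 - 0.126 = 0.0347z*, so z* = 0.49/0.0347 = 14.1.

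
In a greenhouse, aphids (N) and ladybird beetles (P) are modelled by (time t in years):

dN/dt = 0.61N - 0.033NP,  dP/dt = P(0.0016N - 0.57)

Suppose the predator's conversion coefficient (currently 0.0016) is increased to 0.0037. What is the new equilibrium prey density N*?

N* ≈ 154

At the interior fixed point, setting dP/dt = 0 with P > 0 fixes N* = (predator death rate)/(NP coefficient) — independent of the other coefficients.
With the change, N* = 0.57/0.0037 = 154; it falls from 356.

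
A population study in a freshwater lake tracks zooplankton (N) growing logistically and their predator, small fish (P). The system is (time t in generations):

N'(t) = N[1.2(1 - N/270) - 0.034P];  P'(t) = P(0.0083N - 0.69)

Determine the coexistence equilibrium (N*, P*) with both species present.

From dP/dt = 0 with P > 0: 0.0083N* = 0.69, so N* = 83.1.
Substitute into dN/dt = 0: 1.2(1 - 83.1/270) = 0.034P*.
The bracket is 0.692, giving P* = 0.831/0.034 = 24.4.

N* ≈ 83.1, P* ≈ 24.4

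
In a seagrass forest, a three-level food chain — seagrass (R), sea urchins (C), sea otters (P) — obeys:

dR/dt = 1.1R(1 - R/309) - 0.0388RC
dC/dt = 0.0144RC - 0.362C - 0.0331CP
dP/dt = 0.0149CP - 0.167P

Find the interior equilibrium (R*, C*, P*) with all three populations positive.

R* ≈ 187, C* ≈ 11.2, P* ≈ 70.3

From dP/dt = 0: 0.0149C* = 0.167, so C* = 11.2.
From dR/dt = 0: 1.1(1 - R*/309) = 0.0388·11.2, giving R* = 309·(1 - 0.395) = 187.
From dC/dt = 0: 0.0144·187 - 0.362 = 0.0331P*, so P* = 2.33/0.0331 = 70.3.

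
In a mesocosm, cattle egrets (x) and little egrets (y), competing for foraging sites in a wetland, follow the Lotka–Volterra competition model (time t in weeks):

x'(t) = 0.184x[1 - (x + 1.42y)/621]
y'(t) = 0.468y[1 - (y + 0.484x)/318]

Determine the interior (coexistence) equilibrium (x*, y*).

Setting both brackets to zero gives the nullclines x + 1.42y = 621 and 0.484x + y = 318.
Substituting y = 318 - 0.484x into the first: x(1 - 1.42·0.484) = 621 - 1.42·318.
So x* = 169/0.313 = 542, and then y* = 318 - 0.484·542 = 55.8.

x* ≈ 542, y* ≈ 55.8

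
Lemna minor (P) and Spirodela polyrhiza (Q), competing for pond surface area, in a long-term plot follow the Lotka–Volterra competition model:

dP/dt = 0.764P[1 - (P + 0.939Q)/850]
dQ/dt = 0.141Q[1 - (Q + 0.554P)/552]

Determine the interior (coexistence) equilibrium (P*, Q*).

P* ≈ 691, Q* ≈ 169

Setting both brackets to zero gives the nullclines P + 0.939Q = 850 and 0.554P + Q = 552.
Substituting Q = 552 - 0.554P into the first: P(1 - 0.939·0.554) = 850 - 0.939·552.
So P* = 332/0.48 = 691, and then Q* = 552 - 0.554·691 = 169.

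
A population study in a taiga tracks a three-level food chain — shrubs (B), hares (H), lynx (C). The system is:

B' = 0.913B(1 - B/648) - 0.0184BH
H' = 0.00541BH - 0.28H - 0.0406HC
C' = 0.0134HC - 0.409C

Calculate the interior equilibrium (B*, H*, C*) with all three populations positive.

From dC/dt = 0: 0.0134H* = 0.409, so H* = 30.5.
From dB/dt = 0: 0.913(1 - B*/648) = 0.0184·30.5, giving B* = 648·(1 - 0.615) = 249.
From dH/dt = 0: 0.00541·249 - 0.28 = 0.0406C*, so C* = 1.07/0.0406 = 26.3.

B* ≈ 249, H* ≈ 30.5, C* ≈ 26.3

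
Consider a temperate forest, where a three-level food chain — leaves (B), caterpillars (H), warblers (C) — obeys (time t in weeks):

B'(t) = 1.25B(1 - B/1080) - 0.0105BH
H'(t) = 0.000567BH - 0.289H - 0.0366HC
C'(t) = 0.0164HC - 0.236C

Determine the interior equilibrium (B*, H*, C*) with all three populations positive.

From dC/dt = 0: 0.0164H* = 0.236, so H* = 14.4.
From dB/dt = 0: 1.25(1 - B*/1080) = 0.0105·14.4, giving B* = 1080·(1 - 0.121) = 949.
From dH/dt = 0: 0.000567·949 - 0.289 = 0.0366C*, so C* = 0.249/0.0366 = 6.81.

B* ≈ 949, H* ≈ 14.4, C* ≈ 6.81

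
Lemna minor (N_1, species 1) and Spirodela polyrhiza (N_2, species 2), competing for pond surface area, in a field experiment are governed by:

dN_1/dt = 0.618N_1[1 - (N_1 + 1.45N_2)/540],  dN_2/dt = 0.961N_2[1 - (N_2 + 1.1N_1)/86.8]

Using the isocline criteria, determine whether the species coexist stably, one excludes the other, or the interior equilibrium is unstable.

Compare the nullcline intercepts: K1/α12 = 540/1.45 = 372 > K2 = 86.8; K2/α21 = 86.8/1.1 = 78.9 < K1 = 540.
Since the inequalities point opposite ways, species 1 can invade but species 2 cannot.

species 1 excludes species 2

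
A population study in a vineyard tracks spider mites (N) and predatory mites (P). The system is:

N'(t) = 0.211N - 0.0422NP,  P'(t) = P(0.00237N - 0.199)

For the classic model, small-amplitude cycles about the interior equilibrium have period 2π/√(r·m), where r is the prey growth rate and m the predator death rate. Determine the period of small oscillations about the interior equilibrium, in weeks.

Here r = 0.211 and m = 0.199, so r·m = 0.042.
ω = √0.042 = 0.205 per week, hence T = 2π/ω ≈ 30.7 weeks.

T ≈ 30.7 weeks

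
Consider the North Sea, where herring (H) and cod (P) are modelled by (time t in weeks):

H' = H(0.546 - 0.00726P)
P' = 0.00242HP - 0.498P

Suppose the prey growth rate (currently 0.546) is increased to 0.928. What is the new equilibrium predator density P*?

P* ≈ 128

At the interior fixed point, setting dH/dt = 0 with H > 0 fixes P* = (prey growth rate)/(HP coefficient) — independent of the other coefficients.
With the change, P* = 0.928/0.00726 = 128; it rises from 75.2.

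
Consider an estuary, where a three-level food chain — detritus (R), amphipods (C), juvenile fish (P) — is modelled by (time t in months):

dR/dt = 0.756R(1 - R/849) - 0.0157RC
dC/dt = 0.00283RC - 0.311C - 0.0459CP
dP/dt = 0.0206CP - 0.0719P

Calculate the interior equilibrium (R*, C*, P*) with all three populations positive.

R* ≈ 787, C* ≈ 3.49, P* ≈ 41.8

From dP/dt = 0: 0.0206C* = 0.0719, so C* = 3.49.
From dR/dt = 0: 0.756(1 - R*/849) = 0.0157·3.49, giving R* = 849·(1 - 0.0725) = 787.
From dC/dt = 0: 0.00283·787 - 0.311 = 0.0459P*, so P* = 1.92/0.0459 = 41.8.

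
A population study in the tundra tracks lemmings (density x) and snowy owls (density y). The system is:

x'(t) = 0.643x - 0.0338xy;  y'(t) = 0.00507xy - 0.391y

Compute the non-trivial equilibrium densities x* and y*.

Set dy/dt = 0 with y > 0: 0.00507x - 0.391 = 0, so x* = 0.391/0.00507 = 77.1.
Set dx/dt = 0 with x > 0: 0.643 - 0.0338y = 0, so y* = 0.643/0.0338 = 19.

x* ≈ 77.1, y* ≈ 19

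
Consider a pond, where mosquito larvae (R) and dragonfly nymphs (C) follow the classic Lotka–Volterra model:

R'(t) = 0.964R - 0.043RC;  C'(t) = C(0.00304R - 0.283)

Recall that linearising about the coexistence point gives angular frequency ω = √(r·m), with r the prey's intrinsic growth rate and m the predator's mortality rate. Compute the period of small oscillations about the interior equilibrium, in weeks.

Here r = 0.964 and m = 0.283, so r·m = 0.273.
ω = √0.273 = 0.522 per week, hence T = 2π/ω ≈ 12 weeks.

T ≈ 12 weeks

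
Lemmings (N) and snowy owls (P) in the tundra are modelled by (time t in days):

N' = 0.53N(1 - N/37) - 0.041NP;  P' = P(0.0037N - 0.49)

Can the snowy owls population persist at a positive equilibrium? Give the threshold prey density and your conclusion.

The predator equation gives dP/dt > 0 only when N > 0.49/0.0037 = 132.
Without the predator, N → K = 37. Since 37 < 132, the predator cannot invade.

Threshold N = 132; K < 132, so no, the predator goes extinct.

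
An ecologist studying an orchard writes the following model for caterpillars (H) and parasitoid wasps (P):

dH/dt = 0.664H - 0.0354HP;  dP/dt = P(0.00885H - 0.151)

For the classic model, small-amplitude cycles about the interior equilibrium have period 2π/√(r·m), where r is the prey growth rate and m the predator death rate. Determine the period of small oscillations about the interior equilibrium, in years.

Here r = 0.664 and m = 0.151, so r·m = 0.1.
ω = √0.1 = 0.317 per year, hence T = 2π/ω ≈ 19.8 years.

T ≈ 19.8 years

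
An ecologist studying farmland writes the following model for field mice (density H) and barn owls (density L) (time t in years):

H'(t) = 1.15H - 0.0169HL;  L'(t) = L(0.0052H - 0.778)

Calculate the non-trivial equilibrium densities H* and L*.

Set dL/dt = 0 with L > 0: 0.0052H - 0.778 = 0, so H* = 0.778/0.0052 = 150.
Set dH/dt = 0 with H > 0: 1.15 - 0.0169L = 0, so L* = 1.15/0.0169 = 68.

H* ≈ 150, L* ≈ 68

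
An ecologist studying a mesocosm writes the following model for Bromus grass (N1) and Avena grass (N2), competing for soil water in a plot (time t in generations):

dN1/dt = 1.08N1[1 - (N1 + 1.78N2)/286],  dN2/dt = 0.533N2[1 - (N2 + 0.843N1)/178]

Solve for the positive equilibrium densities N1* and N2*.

Setting both brackets to zero gives the nullclines N1 + 1.78N2 = 286 and 0.843N1 + N2 = 178.
Substituting N2 = 178 - 0.843N1 into the first: N1(1 - 1.78·0.843) = 286 - 1.78·178.
So N1* = -30.8/-0.501 = 61.6, and then N2* = 178 - 0.843·61.6 = 126.

N1* ≈ 61.6, N2* ≈ 126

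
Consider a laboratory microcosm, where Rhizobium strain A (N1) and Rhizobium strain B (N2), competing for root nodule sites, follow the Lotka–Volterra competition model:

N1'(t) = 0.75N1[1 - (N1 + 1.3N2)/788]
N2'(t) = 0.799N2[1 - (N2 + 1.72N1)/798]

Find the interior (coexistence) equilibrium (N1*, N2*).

N1* ≈ 202, N2* ≈ 451

Setting both brackets to zero gives the nullclines N1 + 1.3N2 = 788 and 1.72N1 + N2 = 798.
Substituting N2 = 798 - 1.72N1 into the first: N1(1 - 1.3·1.72) = 788 - 1.3·798.
So N1* = -249/-1.24 = 202, and then N2* = 798 - 1.72·202 = 451.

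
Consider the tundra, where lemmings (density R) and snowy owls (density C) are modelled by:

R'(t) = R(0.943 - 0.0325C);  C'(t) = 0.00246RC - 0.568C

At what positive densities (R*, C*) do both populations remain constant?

R* ≈ 231, C* ≈ 29

Set dC/dt = 0 with C > 0: 0.00246R - 0.568 = 0, so R* = 0.568/0.00246 = 231.
Set dR/dt = 0 with R > 0: 0.943 - 0.0325C = 0, so C* = 0.943/0.0325 = 29.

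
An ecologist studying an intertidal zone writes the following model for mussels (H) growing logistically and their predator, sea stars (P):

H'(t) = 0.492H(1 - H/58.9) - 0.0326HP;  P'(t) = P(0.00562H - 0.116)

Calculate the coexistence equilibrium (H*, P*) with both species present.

H* ≈ 20.6, P* ≈ 9.8

From dP/dt = 0 with P > 0: 0.00562H* = 0.116, so H* = 20.6.
Substitute into dH/dt = 0: 0.492(1 - 20.6/58.9) = 0.0326P*.
The bracket is 0.65, giving P* = 0.32/0.0326 = 9.8.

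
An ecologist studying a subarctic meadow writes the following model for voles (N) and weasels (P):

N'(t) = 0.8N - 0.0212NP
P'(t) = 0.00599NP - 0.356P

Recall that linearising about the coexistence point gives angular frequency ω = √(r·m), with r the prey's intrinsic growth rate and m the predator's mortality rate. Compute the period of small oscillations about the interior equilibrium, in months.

T ≈ 11.8 months

Here r = 0.8 and m = 0.356, so r·m = 0.285.
ω = √0.285 = 0.534 per month, hence T = 2π/ω ≈ 11.8 months.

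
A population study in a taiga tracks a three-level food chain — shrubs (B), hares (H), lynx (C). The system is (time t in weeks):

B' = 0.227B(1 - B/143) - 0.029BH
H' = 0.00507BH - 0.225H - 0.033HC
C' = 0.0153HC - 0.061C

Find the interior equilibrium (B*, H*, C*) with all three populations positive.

From dC/dt = 0: 0.0153H* = 0.061, so H* = 3.99.
From dB/dt = 0: 0.227(1 - B*/143) = 0.029·3.99, giving B* = 143·(1 - 0.509) = 70.2.
From dH/dt = 0: 0.00507·70.2 - 0.225 = 0.033C*, so C* = 0.131/0.033 = 3.96.

B* ≈ 70.2, H* ≈ 3.99, C* ≈ 3.96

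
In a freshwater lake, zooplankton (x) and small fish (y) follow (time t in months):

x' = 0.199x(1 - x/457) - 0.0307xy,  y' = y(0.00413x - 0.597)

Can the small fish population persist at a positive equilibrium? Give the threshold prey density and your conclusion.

Threshold x = 145; K > 145, so yes, the predator persists.

The predator equation gives dy/dt > 0 only when x > 0.597/0.00413 = 145.
Without the predator, x → K = 457. Since 457 > 145, the predator can invade and persist.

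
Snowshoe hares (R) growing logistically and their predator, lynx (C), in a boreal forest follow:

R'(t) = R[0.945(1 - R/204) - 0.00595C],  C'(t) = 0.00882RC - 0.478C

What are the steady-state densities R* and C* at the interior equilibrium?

From dC/dt = 0 with C > 0: 0.00882R* = 0.478, so R* = 54.2.
Substitute into dR/dt = 0: 0.945(1 - 54.2/204) = 0.00595C*.
The bracket is 0.734, giving C* = 0.694/0.00595 = 117.

R* ≈ 54.2, C* ≈ 117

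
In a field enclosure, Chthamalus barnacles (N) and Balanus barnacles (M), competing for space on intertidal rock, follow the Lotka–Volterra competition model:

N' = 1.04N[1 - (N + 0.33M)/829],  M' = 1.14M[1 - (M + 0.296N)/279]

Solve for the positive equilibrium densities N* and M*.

N* ≈ 817, M* ≈ 37.3

Setting both brackets to zero gives the nullclines N + 0.33M = 829 and 0.296N + M = 279.
Substituting M = 279 - 0.296N into the first: N(1 - 0.33·0.296) = 829 - 0.33·279.
So N* = 737/0.902 = 817, and then M* = 279 - 0.296·817 = 37.3.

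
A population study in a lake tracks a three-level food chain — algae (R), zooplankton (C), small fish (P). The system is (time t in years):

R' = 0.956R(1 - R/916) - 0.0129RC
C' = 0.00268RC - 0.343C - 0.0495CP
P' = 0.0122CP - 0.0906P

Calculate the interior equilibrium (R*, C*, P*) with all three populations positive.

R* ≈ 824, C* ≈ 7.43, P* ≈ 37.7

From dP/dt = 0: 0.0122C* = 0.0906, so C* = 7.43.
From dR/dt = 0: 0.956(1 - R*/916) = 0.0129·7.43, giving R* = 916·(1 - 0.1) = 824.
From dC/dt = 0: 0.00268·824 - 0.343 = 0.0495P*, so P* = 1.87/0.0495 = 37.7.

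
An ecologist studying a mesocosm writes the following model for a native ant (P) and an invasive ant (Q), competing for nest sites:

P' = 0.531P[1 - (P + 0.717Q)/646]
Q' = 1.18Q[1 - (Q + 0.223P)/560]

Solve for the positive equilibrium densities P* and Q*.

P* ≈ 291, Q* ≈ 495

Setting both brackets to zero gives the nullclines P + 0.717Q = 646 and 0.223P + Q = 560.
Substituting Q = 560 - 0.223P into the first: P(1 - 0.717·0.223) = 646 - 0.717·560.
So P* = 244/0.84 = 291, and then Q* = 560 - 0.223·291 = 495.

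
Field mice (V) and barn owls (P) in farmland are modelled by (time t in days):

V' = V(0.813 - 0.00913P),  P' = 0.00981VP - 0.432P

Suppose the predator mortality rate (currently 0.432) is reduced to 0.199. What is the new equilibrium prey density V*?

At the interior fixed point, setting dP/dt = 0 with P > 0 fixes V* = (predator death rate)/(VP coefficient) — independent of the other coefficients.
With the change, V* = 0.199/0.00981 = 20.3; it falls from 44.

V* ≈ 20.3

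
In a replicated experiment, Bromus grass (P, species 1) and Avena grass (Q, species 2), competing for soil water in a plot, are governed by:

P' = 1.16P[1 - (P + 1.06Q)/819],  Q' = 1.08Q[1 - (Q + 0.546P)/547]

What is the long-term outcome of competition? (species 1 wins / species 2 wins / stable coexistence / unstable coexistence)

Compare the nullcline intercepts: K1/α12 = 819/1.06 = 773 > K2 = 547; K2/α21 = 547/0.546 = 1000 > K1 = 819.
Since both inequalities hold, each species can invade when rare, so the interior equilibrium is stable.

stable coexistence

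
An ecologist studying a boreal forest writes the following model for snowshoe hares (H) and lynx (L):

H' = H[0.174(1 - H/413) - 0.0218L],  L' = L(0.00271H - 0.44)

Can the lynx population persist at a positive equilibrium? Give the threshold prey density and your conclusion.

The predator equation gives dL/dt > 0 only when H > 0.44/0.00271 = 162.
Without the predator, H → K = 413. Since 413 > 162, the predator can invade and persist.

Threshold H = 162; K > 162, so yes, the predator persists.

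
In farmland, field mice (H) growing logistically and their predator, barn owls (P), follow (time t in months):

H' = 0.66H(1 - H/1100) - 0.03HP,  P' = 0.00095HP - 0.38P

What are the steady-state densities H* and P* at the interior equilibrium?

H* ≈ 400, P* ≈ 14

From dP/dt = 0 with P > 0: 0.00095H* = 0.38, so H* = 400.
Substitute into dH/dt = 0: 0.66(1 - 400/1100) = 0.03P*.
The bracket is 0.636, giving P* = 0.42/0.03 = 14.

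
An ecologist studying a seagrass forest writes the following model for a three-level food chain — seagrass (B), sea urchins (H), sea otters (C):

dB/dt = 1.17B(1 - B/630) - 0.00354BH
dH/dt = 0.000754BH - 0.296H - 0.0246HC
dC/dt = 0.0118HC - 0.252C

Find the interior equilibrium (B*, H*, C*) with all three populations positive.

From dC/dt = 0: 0.0118H* = 0.252, so H* = 21.4.
From dB/dt = 0: 1.17(1 - B*/630) = 0.00354·21.4, giving B* = 630·(1 - 0.0646) = 589.
From dH/dt = 0: 0.000754·589 - 0.296 = 0.0246C*, so C* = 0.148/0.0246 = 6.03.

B* ≈ 589, H* ≈ 21.4, C* ≈ 6.03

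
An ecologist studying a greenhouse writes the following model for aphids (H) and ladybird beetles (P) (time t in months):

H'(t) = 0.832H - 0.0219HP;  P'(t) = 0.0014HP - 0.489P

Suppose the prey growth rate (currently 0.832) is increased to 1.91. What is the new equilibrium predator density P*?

At the interior fixed point, setting dH/dt = 0 with H > 0 fixes P* = (prey growth rate)/(HP coefficient) — independent of the other coefficients.
With the change, P* = 1.91/0.0219 = 87.2; it rises from 38.

P* ≈ 87.2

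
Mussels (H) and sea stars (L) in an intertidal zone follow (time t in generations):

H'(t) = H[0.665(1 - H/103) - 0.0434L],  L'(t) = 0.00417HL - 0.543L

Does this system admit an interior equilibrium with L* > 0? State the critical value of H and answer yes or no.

Threshold H = 130; K < 130, so no, the predator goes extinct.

The predator equation gives dL/dt > 0 only when H > 0.543/0.00417 = 130.
Without the predator, H → K = 103. Since 103 < 130, the predator cannot invade.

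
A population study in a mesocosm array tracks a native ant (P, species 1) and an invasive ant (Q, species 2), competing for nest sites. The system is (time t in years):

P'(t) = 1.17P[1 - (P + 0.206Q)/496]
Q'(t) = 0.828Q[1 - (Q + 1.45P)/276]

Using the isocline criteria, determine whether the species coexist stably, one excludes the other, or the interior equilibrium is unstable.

Compare the nullcline intercepts: K1/α12 = 496/0.206 = 2410 > K2 = 276; K2/α21 = 276/1.45 = 190 < K1 = 496.
Since the inequalities point opposite ways, species 1 can invade but species 2 cannot.

species 1 excludes species 2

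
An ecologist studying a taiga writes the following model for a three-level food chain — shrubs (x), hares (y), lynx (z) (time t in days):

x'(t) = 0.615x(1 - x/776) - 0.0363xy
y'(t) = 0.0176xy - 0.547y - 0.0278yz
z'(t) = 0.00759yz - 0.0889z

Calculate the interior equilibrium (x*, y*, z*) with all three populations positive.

x* ≈ 240, y* ≈ 11.7, z* ≈ 132

From dz/dt = 0: 0.00759y* = 0.0889, so y* = 11.7.
From dx/dt = 0: 0.615(1 - x*/776) = 0.0363·11.7, giving x* = 776·(1 - 0.691) = 240.
From dy/dt = 0: 0.0176·240 - 0.547 = 0.0278z*, so z* = 3.67/0.0278 = 132.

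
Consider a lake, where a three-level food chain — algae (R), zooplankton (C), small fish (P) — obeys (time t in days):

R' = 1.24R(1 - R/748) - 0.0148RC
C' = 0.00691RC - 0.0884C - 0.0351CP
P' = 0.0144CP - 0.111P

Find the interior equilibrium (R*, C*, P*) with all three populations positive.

R* ≈ 679, C* ≈ 7.71, P* ≈ 131

From dP/dt = 0: 0.0144C* = 0.111, so C* = 7.71.
From dR/dt = 0: 1.24(1 - R*/748) = 0.0148·7.71, giving R* = 748·(1 - 0.092) = 679.
From dC/dt = 0: 0.00691·679 - 0.0884 = 0.0351P*, so P* = 4.6/0.0351 = 131.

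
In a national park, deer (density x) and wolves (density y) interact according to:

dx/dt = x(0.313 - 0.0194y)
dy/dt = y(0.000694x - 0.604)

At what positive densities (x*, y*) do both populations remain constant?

Set dy/dt = 0 with y > 0: 0.000694x - 0.604 = 0, so x* = 0.604/0.000694 = 870.
Set dx/dt = 0 with x > 0: 0.313 - 0.0194y = 0, so y* = 0.313/0.0194 = 16.1.

x* ≈ 870, y* ≈ 16.1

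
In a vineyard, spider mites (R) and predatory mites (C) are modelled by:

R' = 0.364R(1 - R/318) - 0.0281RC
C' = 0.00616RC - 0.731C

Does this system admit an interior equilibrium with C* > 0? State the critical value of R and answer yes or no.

Threshold R = 119; K > 119, so yes, the predator persists.

The predator equation gives dC/dt > 0 only when R > 0.731/0.00616 = 119.
Without the predator, R → K = 318. Since 318 > 119, the predator can invade and persist.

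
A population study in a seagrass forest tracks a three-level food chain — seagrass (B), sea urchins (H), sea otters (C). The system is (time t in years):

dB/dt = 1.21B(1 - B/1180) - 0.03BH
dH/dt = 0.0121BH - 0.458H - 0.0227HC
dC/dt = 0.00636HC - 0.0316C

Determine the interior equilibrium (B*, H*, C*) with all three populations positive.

B* ≈ 1030, H* ≈ 4.97, C* ≈ 531

From dC/dt = 0: 0.00636H* = 0.0316, so H* = 4.97.
From dB/dt = 0: 1.21(1 - B*/1180) = 0.03·4.97, giving B* = 1180·(1 - 0.123) = 1030.
From dH/dt = 0: 0.0121·1030 - 0.458 = 0.0227C*, so C* = 12.1/0.0227 = 531.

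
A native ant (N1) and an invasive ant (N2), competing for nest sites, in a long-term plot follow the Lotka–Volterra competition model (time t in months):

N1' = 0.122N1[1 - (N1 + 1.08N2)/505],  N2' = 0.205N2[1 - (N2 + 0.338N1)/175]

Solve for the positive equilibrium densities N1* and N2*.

Setting both brackets to zero gives the nullclines N1 + 1.08N2 = 505 and 0.338N1 + N2 = 175.
Substituting N2 = 175 - 0.338N1 into the first: N1(1 - 1.08·0.338) = 505 - 1.08·175.
So N1* = 316/0.635 = 498, and then N2* = 175 - 0.338·498 = 6.79.

N1* ≈ 498, N2* ≈ 6.79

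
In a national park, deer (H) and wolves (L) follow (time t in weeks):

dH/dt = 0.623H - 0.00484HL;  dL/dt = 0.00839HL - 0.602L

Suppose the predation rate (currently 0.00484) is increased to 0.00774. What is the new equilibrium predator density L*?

At the interior fixed point, setting dH/dt = 0 with H > 0 fixes L* = (prey growth rate)/(HL coefficient) — independent of the other coefficients.
With the change, L* = 0.623/0.00774 = 80.5; it falls from 129.

L* ≈ 80.5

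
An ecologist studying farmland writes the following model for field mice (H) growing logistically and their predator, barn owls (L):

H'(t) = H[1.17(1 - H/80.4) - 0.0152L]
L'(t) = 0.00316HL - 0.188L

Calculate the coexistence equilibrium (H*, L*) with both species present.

From dL/dt = 0 with L > 0: 0.00316H* = 0.188, so H* = 59.5.
Substitute into dH/dt = 0: 1.17(1 - 59.5/80.4) = 0.0152L*.
The bracket is 0.26, giving L* = 0.304/0.0152 = 20.

H* ≈ 59.5, L* ≈ 20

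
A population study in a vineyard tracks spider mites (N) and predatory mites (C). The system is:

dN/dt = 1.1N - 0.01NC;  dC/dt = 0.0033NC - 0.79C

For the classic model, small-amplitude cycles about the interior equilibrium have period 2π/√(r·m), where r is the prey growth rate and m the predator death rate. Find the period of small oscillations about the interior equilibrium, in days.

T ≈ 6.74 days

Here r = 1.1 and m = 0.79, so r·m = 0.869.
ω = √0.869 = 0.932 per day, hence T = 2π/ω ≈ 6.74 days.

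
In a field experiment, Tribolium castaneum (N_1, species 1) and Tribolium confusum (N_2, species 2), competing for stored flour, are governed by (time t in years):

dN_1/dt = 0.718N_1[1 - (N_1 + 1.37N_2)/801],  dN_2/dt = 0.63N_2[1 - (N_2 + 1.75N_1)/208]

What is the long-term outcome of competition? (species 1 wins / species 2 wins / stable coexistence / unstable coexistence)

species 1 excludes species 2

Compare the nullcline intercepts: K1/α12 = 801/1.37 = 585 > K2 = 208; K2/α21 = 208/1.75 = 119 < K1 = 801.
Since the inequalities point opposite ways, species 1 can invade but species 2 cannot.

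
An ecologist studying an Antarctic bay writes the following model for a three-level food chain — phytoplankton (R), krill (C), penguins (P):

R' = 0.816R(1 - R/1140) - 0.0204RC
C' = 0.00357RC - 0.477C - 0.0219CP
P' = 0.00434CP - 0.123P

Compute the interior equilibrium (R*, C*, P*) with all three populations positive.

From dP/dt = 0: 0.00434C* = 0.123, so C* = 28.3.
From dR/dt = 0: 0.816(1 - R*/1140) = 0.0204·28.3, giving R* = 1140·(1 - 0.709) = 332.
From dC/dt = 0: 0.00357·332 - 0.477 = 0.0219P*, so P* = 0.709/0.0219 = 32.4.

R* ≈ 332, C* ≈ 28.3, P* ≈ 32.4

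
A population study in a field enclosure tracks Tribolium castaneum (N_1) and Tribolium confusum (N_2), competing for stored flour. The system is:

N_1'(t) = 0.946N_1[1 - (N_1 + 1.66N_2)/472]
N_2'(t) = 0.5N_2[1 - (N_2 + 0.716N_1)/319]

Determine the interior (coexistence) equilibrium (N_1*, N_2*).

N_1* ≈ 305, N_2* ≈ 101

Setting both brackets to zero gives the nullclines N_1 + 1.66N_2 = 472 and 0.716N_1 + N_2 = 319.
Substituting N_2 = 319 - 0.716N_1 into the first: N_1(1 - 1.66·0.716) = 472 - 1.66·319.
So N_1* = -57.5/-0.189 = 305, and then N_2* = 319 - 0.716·305 = 101.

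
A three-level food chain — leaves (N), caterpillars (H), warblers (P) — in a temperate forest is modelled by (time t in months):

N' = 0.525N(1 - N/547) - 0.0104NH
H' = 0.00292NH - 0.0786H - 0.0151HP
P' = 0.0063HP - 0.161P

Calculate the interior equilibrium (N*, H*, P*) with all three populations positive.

From dP/dt = 0: 0.0063H* = 0.161, so H* = 25.6.
From dN/dt = 0: 0.525(1 - N*/547) = 0.0104·25.6, giving N* = 547·(1 - 0.506) = 270.
From dH/dt = 0: 0.00292·270 - 0.0786 = 0.0151P*, so P* = 0.71/0.0151 = 47.

N* ≈ 270, H* ≈ 25.6, P* ≈ 47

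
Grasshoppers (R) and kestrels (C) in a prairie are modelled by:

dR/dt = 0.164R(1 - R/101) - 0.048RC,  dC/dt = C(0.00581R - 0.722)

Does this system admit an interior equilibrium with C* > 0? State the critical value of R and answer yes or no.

The predator equation gives dC/dt > 0 only when R > 0.722/0.00581 = 124.
Without the predator, R → K = 101. Since 101 < 124, the predator cannot invade.

Threshold R = 124; K < 124, so no, the predator goes extinct.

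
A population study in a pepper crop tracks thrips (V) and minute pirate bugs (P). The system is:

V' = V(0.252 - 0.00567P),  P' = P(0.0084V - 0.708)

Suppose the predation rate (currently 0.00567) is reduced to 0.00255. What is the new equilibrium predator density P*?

At the interior fixed point, setting dV/dt = 0 with V > 0 fixes P* = (prey growth rate)/(VP coefficient) — independent of the other coefficients.
With the change, P* = 0.252/0.00255 = 98.8; it rises from 44.4.

P* ≈ 98.8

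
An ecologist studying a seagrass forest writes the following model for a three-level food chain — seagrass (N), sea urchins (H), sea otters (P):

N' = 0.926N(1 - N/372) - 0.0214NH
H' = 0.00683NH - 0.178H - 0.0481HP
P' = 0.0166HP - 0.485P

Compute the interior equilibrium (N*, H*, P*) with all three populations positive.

N* ≈ 121, H* ≈ 29.2, P* ≈ 13.5

From dP/dt = 0: 0.0166H* = 0.485, so H* = 29.2.
From dN/dt = 0: 0.926(1 - N*/372) = 0.0214·29.2, giving N* = 372·(1 - 0.675) = 121.
From dH/dt = 0: 0.00683·121 - 0.178 = 0.0481P*, so P* = 0.647/0.0481 = 13.5.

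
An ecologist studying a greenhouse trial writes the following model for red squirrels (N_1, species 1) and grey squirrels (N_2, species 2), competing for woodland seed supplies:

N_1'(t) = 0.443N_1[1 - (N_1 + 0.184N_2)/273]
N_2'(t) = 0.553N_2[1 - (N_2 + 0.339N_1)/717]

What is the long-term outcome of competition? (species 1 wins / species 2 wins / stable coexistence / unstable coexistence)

Compare the nullcline intercepts: K1/α12 = 273/0.184 = 1480 > K2 = 717; K2/α21 = 717/0.339 = 2120 > K1 = 273.
Since both inequalities hold, each species can invade when rare, so the interior equilibrium is stable.

stable coexistence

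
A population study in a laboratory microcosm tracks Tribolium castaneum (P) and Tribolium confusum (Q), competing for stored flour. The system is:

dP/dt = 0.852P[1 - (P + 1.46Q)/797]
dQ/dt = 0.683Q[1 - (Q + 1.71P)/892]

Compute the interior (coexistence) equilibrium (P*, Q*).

Setting both brackets to zero gives the nullclines P + 1.46Q = 797 and 1.71P + Q = 892.
Substituting Q = 892 - 1.71P into the first: P(1 - 1.46·1.71) = 797 - 1.46·892.
So P* = -505/-1.5 = 338, and then Q* = 892 - 1.71·338 = 315.

P* ≈ 338, Q* ≈ 315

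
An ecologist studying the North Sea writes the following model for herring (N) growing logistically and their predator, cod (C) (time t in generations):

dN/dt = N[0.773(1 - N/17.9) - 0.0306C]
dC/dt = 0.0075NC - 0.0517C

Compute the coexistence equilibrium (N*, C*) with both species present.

From dC/dt = 0 with C > 0: 0.0075N* = 0.0517, so N* = 6.89.
Substitute into dN/dt = 0: 0.773(1 - 6.89/17.9) = 0.0306C*.
The bracket is 0.615, giving C* = 0.475/0.0306 = 15.5.

N* ≈ 6.89, C* ≈ 15.5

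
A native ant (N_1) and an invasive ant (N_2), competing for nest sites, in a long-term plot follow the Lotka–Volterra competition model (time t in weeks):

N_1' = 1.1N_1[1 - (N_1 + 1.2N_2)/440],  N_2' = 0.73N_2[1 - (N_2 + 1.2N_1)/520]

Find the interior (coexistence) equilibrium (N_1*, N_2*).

Setting both brackets to zero gives the nullclines N_1 + 1.2N_2 = 440 and 1.2N_1 + N_2 = 520.
Substituting N_2 = 520 - 1.2N_1 into the first: N_1(1 - 1.2·1.2) = 440 - 1.2·520.
So N_1* = -184/-0.44 = 418, and then N_2* = 520 - 1.2·418 = 18.2.

N_1* ≈ 418, N_2* ≈ 18.2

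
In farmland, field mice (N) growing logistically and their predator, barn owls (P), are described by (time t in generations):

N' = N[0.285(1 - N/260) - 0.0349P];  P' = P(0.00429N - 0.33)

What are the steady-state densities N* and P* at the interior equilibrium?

N* ≈ 76.9, P* ≈ 5.75

From dP/dt = 0 with P > 0: 0.00429N* = 0.33, so N* = 76.9.
Substitute into dN/dt = 0: 0.285(1 - 76.9/260) = 0.0349P*.
The bracket is 0.704, giving P* = 0.201/0.0349 = 5.75.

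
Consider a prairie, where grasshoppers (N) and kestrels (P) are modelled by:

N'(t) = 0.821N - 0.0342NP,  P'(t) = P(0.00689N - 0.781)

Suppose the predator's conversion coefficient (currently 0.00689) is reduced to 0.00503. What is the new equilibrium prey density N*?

At the interior fixed point, setting dP/dt = 0 with P > 0 fixes N* = (predator death rate)/(NP coefficient) — independent of the other coefficients.
With the change, N* = 0.781/0.00503 = 155; it rises from 113.

N* ≈ 155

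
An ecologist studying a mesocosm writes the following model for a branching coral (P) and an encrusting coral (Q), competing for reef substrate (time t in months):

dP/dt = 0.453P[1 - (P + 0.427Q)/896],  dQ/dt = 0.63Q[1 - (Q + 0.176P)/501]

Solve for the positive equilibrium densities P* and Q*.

P* ≈ 737, Q* ≈ 371

Setting both brackets to zero gives the nullclines P + 0.427Q = 896 and 0.176P + Q = 501.
Substituting Q = 501 - 0.176P into the first: P(1 - 0.427·0.176) = 896 - 0.427·501.
So P* = 682/0.925 = 737, and then Q* = 501 - 0.176·737 = 371.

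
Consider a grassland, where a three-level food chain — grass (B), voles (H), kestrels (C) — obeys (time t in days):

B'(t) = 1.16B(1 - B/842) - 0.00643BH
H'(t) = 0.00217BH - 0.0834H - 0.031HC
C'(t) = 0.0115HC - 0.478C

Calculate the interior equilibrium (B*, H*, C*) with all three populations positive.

From dC/dt = 0: 0.0115H* = 0.478, so H* = 41.6.
From dB/dt = 0: 1.16(1 - B*/842) = 0.00643·41.6, giving B* = 842·(1 - 0.23) = 648.
From dH/dt = 0: 0.00217·648 - 0.0834 = 0.031C*, so C* = 1.32/0.031 = 42.7.

B* ≈ 648, H* ≈ 41.6, C* ≈ 42.7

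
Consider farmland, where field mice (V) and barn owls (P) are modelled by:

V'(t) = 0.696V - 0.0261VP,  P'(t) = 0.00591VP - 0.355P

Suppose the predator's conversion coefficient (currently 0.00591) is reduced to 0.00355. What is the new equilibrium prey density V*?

At the interior fixed point, setting dP/dt = 0 with P > 0 fixes V* = (predator death rate)/(VP coefficient) — independent of the other coefficients.
With the change, V* = 0.355/0.00355 = 100; it rises from 60.1.

V* ≈ 100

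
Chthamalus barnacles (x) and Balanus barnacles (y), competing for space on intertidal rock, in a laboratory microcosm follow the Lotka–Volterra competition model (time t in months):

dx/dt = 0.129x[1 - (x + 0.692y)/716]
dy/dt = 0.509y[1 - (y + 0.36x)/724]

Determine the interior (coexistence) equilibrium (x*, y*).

Setting both brackets to zero gives the nullclines x + 0.692y = 716 and 0.36x + y = 724.
Substituting y = 724 - 0.36x into the first: x(1 - 0.692·0.36) = 716 - 0.692·724.
So x* = 215/0.751 = 286, and then y* = 724 - 0.36·286 = 621.

x* ≈ 286, y* ≈ 621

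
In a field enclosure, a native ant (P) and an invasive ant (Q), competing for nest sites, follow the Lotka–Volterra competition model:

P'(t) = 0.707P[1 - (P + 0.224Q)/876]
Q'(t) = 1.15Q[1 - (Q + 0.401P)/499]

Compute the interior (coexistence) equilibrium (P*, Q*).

P* ≈ 840, Q* ≈ 162

Setting both brackets to zero gives the nullclines P + 0.224Q = 876 and 0.401P + Q = 499.
Substituting Q = 499 - 0.401P into the first: P(1 - 0.224·0.401) = 876 - 0.224·499.
So P* = 764/0.91 = 840, and then Q* = 499 - 0.401·840 = 162.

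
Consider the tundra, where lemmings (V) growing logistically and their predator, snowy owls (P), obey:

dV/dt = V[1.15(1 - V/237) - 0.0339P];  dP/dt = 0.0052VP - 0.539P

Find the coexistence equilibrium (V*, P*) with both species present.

V* ≈ 104, P* ≈ 19.1

From dP/dt = 0 with P > 0: 0.0052V* = 0.539, so V* = 104.
Substitute into dV/dt = 0: 1.15(1 - 104/237) = 0.0339P*.
The bracket is 0.563, giving P* = 0.647/0.0339 = 19.1.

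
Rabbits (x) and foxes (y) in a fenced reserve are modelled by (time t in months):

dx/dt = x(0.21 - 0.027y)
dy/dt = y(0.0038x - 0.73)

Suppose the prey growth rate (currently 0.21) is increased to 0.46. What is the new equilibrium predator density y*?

At the interior fixed point, setting dx/dt = 0 with x > 0 fixes y* = (prey growth rate)/(xy coefficient) — independent of the other coefficients.
With the change, y* = 0.46/0.027 = 17; it rises from 7.78.

y* ≈ 17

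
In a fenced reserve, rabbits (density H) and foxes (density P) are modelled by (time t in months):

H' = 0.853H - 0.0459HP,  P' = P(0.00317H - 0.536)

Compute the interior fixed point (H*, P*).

Set dP/dt = 0 with P > 0: 0.00317H - 0.536 = 0, so H* = 0.536/0.00317 = 169.
Set dH/dt = 0 with H > 0: 0.853 - 0.0459P = 0, so P* = 0.853/0.0459 = 18.6.

H* ≈ 169, P* ≈ 18.6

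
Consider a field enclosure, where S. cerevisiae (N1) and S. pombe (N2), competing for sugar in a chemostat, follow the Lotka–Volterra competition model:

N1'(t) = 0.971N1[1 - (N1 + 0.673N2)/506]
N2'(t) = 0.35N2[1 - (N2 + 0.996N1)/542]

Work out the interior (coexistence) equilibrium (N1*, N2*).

N1* ≈ 428, N2* ≈ 115

Setting both brackets to zero gives the nullclines N1 + 0.673N2 = 506 and 0.996N1 + N2 = 542.
Substituting N2 = 542 - 0.996N1 into the first: N1(1 - 0.673·0.996) = 506 - 0.673·542.
So N1* = 141/0.33 = 428, and then N2* = 542 - 0.996·428 = 115.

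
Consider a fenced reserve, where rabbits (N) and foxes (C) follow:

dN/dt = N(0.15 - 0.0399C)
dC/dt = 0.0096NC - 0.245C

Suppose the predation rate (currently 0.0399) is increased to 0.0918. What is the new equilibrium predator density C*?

C* ≈ 1.63

At the interior fixed point, setting dN/dt = 0 with N > 0 fixes C* = (prey growth rate)/(NC coefficient) — independent of the other coefficients.
With the change, C* = 0.15/0.0918 = 1.63; it falls from 3.76.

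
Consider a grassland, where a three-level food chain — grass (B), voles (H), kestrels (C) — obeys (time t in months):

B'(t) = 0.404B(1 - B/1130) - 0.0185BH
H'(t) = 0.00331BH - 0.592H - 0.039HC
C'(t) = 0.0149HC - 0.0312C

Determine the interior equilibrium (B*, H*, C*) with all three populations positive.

From dC/dt = 0: 0.0149H* = 0.0312, so H* = 2.09.
From dB/dt = 0: 0.404(1 - B*/1130) = 0.0185·2.09, giving B* = 1130·(1 - 0.0959) = 1020.
From dH/dt = 0: 0.00331·1020 - 0.592 = 0.039C*, so C* = 2.79/0.039 = 71.5.

B* ≈ 1020, H* ≈ 2.09, C* ≈ 71.5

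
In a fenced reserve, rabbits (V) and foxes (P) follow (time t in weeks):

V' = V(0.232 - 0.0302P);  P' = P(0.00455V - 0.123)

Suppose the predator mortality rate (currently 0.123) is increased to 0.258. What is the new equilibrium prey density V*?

At the interior fixed point, setting dP/dt = 0 with P > 0 fixes V* = (predator death rate)/(VP coefficient) — independent of the other coefficients.
With the change, V* = 0.258/0.00455 = 56.7; it rises from 27.

V* ≈ 56.7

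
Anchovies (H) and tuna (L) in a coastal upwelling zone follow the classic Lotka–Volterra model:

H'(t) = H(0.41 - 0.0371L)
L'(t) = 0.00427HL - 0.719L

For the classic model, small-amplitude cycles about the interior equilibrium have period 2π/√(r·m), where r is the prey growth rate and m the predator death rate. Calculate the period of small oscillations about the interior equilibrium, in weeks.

T ≈ 11.6 weeks

Here r = 0.41 and m = 0.719, so r·m = 0.295.
ω = √0.295 = 0.543 per week, hence T = 2π/ω ≈ 11.6 weeks.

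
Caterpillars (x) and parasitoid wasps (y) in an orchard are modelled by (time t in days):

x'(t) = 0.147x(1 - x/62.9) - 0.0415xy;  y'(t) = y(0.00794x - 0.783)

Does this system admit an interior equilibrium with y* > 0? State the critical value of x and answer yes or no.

The predator equation gives dy/dt > 0 only when x > 0.783/0.00794 = 98.6.
Without the predator, x → K = 62.9. Since 62.9 < 98.6, the predator cannot invade.

Threshold x = 98.6; K < 98.6, so no, the predator goes extinct.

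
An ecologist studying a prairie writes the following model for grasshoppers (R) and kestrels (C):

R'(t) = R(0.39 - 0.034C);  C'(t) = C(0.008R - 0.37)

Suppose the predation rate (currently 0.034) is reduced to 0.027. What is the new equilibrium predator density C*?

C* ≈ 14.4

At the interior fixed point, setting dR/dt = 0 with R > 0 fixes C* = (prey growth rate)/(RC coefficient) — independent of the other coefficients.
With the change, C* = 0.39/0.027 = 14.4; it rises from 11.5.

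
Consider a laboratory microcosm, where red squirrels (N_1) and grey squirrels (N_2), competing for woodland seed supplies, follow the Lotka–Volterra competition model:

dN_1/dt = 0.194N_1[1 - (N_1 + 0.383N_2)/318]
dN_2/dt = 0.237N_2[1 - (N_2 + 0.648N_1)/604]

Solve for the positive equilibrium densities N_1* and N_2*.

Setting both brackets to zero gives the nullclines N_1 + 0.383N_2 = 318 and 0.648N_1 + N_2 = 604.
Substituting N_2 = 604 - 0.648N_1 into the first: N_1(1 - 0.383·0.648) = 318 - 0.383·604.
So N_1* = 86.7/0.752 = 115, and then N_2* = 604 - 0.648·115 = 529.

N_1* ≈ 115, N_2* ≈ 529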